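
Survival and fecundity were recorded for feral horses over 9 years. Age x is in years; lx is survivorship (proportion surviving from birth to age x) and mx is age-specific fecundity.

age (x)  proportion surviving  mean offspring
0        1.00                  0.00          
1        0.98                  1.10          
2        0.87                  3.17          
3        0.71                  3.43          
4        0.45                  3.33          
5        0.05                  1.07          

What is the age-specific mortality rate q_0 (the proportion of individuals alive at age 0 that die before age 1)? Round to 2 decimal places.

q_0 = (l_0 − l_1) / l_0 = (1 − 0.98) / 1
     = 0.02 / 1 = 0.02 → 0.02

0.02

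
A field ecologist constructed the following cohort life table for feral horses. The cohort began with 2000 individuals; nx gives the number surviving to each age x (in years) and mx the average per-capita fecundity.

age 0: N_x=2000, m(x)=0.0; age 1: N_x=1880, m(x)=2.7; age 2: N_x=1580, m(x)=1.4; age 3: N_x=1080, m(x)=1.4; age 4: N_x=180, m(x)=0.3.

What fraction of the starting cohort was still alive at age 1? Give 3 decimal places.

l_1 = n_1/n_0 = 1880/2000 = 0.94 → 0.940

0.940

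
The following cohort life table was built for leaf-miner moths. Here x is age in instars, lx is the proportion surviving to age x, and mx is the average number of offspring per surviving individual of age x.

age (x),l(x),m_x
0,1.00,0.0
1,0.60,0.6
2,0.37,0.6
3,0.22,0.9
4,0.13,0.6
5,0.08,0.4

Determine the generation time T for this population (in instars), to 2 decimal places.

2.10

lx·mx: 0, 0.36, 0.222, 0.198, 0.078, 0.032 → R0 = 0.89
x·lx·mx: 0, 0.36, 0.444, 0.594, 0.312, 0.16 → Σ = 1.87
T = 1.87 / 0.89 = 2.101124… → 2.10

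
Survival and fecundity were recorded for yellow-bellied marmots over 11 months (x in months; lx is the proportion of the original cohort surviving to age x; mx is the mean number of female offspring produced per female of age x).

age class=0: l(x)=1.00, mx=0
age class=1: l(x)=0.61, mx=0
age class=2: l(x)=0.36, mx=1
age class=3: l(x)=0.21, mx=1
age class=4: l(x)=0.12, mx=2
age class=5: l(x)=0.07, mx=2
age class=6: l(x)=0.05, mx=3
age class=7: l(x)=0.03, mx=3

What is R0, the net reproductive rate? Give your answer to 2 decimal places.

1.19

lx·mx by age: 0, 0, 0.36, 0.21, 0.24, 0.14, 0.15, 0.09
R0 = Σ lx·mx = 1.19 → 1.19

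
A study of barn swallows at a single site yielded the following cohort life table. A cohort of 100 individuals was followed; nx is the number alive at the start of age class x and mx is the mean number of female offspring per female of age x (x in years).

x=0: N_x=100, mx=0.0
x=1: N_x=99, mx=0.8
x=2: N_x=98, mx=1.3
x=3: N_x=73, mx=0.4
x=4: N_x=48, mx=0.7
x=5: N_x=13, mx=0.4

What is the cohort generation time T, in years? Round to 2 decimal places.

lx = nx/n0 = nx/100: 1, 0.99, 0.98, 0.73, 0.48, 0.13
lx·mx: 0, 0.792, 1.274, 0.292, 0.336, 0.052 → R0 = 2.746
x·lx·mx: 0, 0.792, 2.548, 0.876, 1.344, 0.26 → Σ = 5.82
T = 5.82 / 2.746 = 2.119446… → 2.12

2.12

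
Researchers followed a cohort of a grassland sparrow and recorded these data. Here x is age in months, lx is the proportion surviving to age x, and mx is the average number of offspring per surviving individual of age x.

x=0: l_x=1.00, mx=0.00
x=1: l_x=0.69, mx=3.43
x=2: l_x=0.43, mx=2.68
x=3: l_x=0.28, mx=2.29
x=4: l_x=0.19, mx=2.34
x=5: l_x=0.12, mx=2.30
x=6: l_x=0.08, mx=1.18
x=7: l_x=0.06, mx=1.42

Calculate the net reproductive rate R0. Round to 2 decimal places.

lx·mx by age: 0, 2.3667, 1.1524, 0.6412, 0.4446, 0.276, 0.0944, 0.0852
R0 = Σ lx·mx = 5.0605 → 5.06

5.06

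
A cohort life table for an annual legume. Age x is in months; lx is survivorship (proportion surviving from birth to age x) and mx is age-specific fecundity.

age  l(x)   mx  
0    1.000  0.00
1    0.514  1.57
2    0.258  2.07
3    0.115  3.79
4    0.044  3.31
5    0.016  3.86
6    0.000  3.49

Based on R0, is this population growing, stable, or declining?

R0 = Σ lx·mx = 0 + 0.80698 + 0.53406 + 0.43585 + 0.14564 + 0.06176 + 0 = 1.98429
R0 > 1, so the population is growing.

growing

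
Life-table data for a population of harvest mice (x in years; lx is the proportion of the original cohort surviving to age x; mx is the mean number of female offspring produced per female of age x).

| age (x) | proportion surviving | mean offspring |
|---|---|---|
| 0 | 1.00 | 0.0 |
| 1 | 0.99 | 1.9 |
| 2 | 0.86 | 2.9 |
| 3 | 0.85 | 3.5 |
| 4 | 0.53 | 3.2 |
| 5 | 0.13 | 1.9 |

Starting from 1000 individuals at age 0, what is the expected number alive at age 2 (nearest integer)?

Expected survivors = N0 · l_2 = 1000 × 0.86 = 860 → 860

860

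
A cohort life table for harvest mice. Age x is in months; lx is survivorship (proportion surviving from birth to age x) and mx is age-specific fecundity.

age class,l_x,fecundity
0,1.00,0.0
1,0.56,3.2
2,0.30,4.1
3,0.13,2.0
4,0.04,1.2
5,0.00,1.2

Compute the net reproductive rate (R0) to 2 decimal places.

3.33

lx·mx by age: 0, 1.792, 1.23, 0.26, 0.048, 0
R0 = Σ lx·mx = 3.33 → 3.33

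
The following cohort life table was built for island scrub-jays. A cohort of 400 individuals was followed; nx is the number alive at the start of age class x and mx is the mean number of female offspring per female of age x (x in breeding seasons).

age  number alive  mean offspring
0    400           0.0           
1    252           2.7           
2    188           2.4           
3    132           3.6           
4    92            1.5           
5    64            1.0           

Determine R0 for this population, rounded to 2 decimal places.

lx = nx/n0 = nx/400: 1, 0.63, 0.47, 0.33, 0.23, 0.16
lx·mx by age: 0, 1.701, 1.128, 1.188, 0.345, 0.16
R0 = Σ lx·mx = 4.522 → 4.52

4.52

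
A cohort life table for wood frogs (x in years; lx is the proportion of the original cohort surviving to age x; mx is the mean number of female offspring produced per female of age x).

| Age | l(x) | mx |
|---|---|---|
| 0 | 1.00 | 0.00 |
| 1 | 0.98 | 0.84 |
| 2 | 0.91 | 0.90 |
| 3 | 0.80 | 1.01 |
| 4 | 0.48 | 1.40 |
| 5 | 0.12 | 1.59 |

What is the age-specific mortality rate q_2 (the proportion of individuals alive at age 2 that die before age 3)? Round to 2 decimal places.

q_2 = (l_2 − l_3) / l_2 = (0.91 − 0.8) / 0.91
     = 0.11 / 0.91 = 0.120879… → 0.12

0.12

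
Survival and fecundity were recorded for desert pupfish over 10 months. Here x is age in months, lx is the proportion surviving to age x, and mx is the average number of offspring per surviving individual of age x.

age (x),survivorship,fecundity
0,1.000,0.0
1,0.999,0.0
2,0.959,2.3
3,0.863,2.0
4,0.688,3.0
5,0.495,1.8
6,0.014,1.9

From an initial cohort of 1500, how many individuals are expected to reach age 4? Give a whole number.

Expected survivors = N0 · l_4 = 1500 × 0.688 = 1032 → 1032

1032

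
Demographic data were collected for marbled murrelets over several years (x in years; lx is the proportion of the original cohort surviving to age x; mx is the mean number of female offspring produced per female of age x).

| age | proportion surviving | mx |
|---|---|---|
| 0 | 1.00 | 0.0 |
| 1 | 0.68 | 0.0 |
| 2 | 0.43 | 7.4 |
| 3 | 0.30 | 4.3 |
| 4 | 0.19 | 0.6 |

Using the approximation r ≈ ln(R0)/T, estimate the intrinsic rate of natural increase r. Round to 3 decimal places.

0.653

R0 = Σ lx·mx = 0 + 0 + 3.182 + 1.29 + 0.114 = 4.586
Σ x·lx·mx = 10.69; T = 10.69/4.586 = 2.33101…
r ≈ ln(R0)/T = ln(4.586)/2.33101… = 0.65337… → 0.653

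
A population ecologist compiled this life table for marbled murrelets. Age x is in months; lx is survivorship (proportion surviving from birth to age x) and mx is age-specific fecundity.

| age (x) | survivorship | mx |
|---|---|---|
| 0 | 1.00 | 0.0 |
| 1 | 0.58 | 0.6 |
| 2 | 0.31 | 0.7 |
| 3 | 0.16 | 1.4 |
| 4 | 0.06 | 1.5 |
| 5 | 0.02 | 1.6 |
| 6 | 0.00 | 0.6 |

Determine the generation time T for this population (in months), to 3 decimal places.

2.167

lx·mx: 0, 0.348, 0.217, 0.224, 0.09, 0.032, 0 → R0 = 0.911
x·lx·mx: 0, 0.348, 0.434, 0.672, 0.36, 0.16, 0 → Σ = 1.974
T = 1.974 / 0.911 = 2.16685… → 2.167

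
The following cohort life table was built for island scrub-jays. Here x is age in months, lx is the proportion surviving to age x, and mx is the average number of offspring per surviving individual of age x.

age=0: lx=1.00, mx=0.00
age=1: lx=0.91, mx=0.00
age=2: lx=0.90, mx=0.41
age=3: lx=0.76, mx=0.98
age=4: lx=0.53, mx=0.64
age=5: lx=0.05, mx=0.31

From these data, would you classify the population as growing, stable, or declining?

growing

R0 = Σ lx·mx = 0 + 0 + 0.369 + 0.7448 + 0.3392 + 0.0155 = 1.4685
R0 > 1, so the population is growing.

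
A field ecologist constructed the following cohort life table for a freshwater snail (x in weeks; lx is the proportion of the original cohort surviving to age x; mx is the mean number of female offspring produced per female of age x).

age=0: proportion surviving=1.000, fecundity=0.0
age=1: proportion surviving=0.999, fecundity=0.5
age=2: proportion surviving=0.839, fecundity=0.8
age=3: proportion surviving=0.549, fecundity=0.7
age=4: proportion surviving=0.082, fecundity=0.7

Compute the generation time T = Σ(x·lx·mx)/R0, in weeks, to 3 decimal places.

2.000

lx·mx: 0, 0.4995, 0.6712, 0.3843, 0.0574 → R0 = 1.6124
x·lx·mx: 0, 0.4995, 1.3424, 1.1529, 0.2296 → Σ = 3.2244
T = 3.2244 / 1.6124 = 1.999752… → 2.000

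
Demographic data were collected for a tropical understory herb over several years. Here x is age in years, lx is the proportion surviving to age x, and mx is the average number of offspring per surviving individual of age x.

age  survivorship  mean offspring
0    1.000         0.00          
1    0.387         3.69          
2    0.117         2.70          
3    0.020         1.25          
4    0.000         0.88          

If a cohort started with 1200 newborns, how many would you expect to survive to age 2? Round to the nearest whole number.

Expected survivors = N0 · l_2 = 1200 × 0.117 = 140.4 → 140

140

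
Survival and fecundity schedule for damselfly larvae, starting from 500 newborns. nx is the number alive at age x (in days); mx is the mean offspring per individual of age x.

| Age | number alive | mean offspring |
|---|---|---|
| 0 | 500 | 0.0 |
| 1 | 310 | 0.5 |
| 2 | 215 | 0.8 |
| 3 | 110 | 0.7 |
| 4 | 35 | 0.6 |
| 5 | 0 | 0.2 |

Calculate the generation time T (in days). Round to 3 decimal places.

1.915

lx = nx/n0 = nx/500: 1, 0.62, 0.43, 0.22, 0.07, 0
lx·mx: 0, 0.31, 0.344, 0.154, 0.042, 0 → R0 = 0.85
x·lx·mx: 0, 0.31, 0.688, 0.462, 0.168, 0 → Σ = 1.628
T = 1.628 / 0.85 = 1.915294… → 1.915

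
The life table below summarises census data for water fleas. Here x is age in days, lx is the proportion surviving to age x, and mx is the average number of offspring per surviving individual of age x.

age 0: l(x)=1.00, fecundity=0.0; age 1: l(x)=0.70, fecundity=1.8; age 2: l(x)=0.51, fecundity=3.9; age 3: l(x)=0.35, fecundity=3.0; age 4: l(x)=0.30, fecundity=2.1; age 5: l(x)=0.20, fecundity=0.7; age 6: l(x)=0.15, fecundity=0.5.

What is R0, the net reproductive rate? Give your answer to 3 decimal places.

5.144

lx·mx by age: 0, 1.26, 1.989, 1.05, 0.63, 0.14, 0.075
R0 = Σ lx·mx = 5.144 → 5.144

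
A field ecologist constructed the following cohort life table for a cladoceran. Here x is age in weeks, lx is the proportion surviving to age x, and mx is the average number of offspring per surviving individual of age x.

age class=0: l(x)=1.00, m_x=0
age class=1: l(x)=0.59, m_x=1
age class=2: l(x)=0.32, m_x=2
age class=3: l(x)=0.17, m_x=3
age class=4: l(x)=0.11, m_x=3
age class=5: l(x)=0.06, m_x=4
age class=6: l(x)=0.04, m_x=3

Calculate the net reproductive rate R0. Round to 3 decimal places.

lx·mx by age: 0, 0.59, 0.64, 0.51, 0.33, 0.24, 0.12
R0 = Σ lx·mx = 2.43 → 2.430

2.430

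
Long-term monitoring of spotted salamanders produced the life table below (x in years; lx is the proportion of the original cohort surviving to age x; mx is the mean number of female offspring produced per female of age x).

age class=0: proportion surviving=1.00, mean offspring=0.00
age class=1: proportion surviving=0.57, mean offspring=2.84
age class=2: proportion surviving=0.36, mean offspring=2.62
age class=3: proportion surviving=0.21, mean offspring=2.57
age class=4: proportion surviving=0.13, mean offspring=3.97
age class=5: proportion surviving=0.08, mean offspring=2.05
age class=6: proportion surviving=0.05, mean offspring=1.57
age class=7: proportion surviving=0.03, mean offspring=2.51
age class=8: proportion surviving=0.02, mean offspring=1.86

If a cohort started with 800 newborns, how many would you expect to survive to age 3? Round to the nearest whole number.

Expected survivors = N0 · l_3 = 800 × 0.21 = 168 → 168

168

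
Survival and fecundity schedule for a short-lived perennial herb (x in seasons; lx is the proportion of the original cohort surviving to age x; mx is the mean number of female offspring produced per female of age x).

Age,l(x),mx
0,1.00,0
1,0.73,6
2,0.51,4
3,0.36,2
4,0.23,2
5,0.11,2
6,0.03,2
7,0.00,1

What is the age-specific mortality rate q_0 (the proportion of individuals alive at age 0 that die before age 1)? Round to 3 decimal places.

q_0 = (l_0 − l_1) / l_0 = (1 − 0.73) / 1
     = 0.27 / 1 = 0.27 → 0.270

0.270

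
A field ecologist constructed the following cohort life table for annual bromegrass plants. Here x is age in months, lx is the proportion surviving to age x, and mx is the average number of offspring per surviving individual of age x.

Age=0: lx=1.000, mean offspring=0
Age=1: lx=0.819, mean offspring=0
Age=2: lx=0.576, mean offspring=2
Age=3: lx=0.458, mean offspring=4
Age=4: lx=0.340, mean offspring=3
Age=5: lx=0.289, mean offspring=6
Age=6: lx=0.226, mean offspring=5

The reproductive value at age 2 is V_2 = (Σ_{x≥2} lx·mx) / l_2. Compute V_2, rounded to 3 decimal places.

lx·mx for x ≥ 2: 1.152, 1.832, 1.02, 1.734, 1.13 → sum = 6.868
V_2 = 6.868 / l_2 = 6.868 / 0.576 = 11.923611… → 11.924

11.924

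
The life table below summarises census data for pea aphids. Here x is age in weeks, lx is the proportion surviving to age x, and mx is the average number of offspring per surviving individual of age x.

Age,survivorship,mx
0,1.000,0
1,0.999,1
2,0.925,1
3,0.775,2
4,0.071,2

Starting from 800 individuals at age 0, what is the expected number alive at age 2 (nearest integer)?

Expected survivors = N0 · l_2 = 800 × 0.925 = 740 → 740

740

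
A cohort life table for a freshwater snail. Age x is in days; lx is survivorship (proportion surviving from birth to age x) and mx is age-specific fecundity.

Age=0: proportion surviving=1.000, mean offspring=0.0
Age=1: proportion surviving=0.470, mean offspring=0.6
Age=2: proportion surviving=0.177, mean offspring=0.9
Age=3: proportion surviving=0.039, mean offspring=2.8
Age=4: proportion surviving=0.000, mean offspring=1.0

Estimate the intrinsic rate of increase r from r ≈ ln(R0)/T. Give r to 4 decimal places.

-0.3540

R0 = Σ lx·mx = 0 + 0.282 + 0.1593 + 0.1092 + 0 = 0.5505
Σ x·lx·mx = 0.9282; T = 0.9282/0.5505 = 1.6861…
r ≈ ln(R0)/T = ln(0.5505)/1.6861… = -0.354028… → -0.3540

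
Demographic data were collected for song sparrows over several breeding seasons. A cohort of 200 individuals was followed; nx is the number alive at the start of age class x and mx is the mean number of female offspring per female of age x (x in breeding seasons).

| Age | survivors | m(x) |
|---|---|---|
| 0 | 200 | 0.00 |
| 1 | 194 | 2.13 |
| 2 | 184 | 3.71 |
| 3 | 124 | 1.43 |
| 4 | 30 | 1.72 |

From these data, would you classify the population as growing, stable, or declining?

lx = nx/n0 = nx/200: 1, 0.97, 0.92, 0.62, 0.15
R0 = Σ lx·mx = 0 + 2.0661 + 3.4132 + 0.8866 + 0.258 = 6.6239
R0 > 1, so the population is growing.

growing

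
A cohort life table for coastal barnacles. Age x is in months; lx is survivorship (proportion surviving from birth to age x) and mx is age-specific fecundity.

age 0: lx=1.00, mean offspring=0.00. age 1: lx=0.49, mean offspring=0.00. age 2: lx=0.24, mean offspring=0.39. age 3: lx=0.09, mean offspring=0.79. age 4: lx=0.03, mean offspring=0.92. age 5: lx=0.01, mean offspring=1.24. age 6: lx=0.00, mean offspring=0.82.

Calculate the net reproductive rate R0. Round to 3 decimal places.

lx·mx by age: 0, 0, 0.0936, 0.0711, 0.0276, 0.0124, 0
R0 = Σ lx·mx = 0.2047 → 0.205

0.205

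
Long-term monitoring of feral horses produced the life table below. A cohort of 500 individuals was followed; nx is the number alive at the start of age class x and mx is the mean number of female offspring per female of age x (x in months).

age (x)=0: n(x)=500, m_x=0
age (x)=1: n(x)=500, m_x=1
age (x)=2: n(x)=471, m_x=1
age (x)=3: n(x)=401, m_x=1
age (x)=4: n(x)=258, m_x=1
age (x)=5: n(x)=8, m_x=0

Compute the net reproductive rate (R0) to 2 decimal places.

lx = nx/n0 = nx/500: 1, 1, 0.942, 0.802, 0.516, 0.016
lx·mx by age: 0, 1, 0.942, 0.802, 0.516, 0
R0 = Σ lx·mx = 3.26 → 3.26

3.26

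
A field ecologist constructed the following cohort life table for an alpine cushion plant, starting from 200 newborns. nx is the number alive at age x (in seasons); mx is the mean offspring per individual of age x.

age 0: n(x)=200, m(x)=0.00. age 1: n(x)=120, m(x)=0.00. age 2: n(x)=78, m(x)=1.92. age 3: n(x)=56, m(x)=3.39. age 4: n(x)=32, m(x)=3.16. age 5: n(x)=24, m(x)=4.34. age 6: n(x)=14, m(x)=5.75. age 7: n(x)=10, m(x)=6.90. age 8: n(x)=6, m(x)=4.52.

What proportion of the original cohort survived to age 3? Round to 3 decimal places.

l_3 = n_3/n_0 = 56/200 = 0.28 → 0.280

0.280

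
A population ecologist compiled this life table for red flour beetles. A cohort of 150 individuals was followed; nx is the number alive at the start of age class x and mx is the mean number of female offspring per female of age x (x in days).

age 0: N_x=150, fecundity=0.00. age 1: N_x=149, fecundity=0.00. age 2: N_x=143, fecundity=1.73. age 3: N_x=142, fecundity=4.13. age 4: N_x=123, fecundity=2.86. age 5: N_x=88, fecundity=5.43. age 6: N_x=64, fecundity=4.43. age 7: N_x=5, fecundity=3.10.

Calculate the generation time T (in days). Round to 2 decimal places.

lx = nx/n0 = nx/150: 1, 0.99333…, 0.95333…, 0.94667…, 0.82, 0.58667…, 0.42667…, 0.03333…
lx·mx: 0, 0, 1.649267…, 3.909733…, 2.3452, 3.1856…, 1.890133…, 0.103333… → R0 = 13.083267…
x·lx·mx: 0, 0, 3.298533…, 11.7292…, 9.3808, 15.928…, 11.3408…, 0.723333… → Σ = 52.400667…
T = 52.400667… / 13.083267… = 4.005167… → 4.01

4.01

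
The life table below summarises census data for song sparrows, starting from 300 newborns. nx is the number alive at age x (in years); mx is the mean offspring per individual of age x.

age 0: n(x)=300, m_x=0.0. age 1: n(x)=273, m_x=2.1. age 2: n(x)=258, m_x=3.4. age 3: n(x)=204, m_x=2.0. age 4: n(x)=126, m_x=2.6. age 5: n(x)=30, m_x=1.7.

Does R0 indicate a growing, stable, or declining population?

growing

lx = nx/n0 = nx/300: 1, 0.91, 0.86, 0.68, 0.42, 0.1
R0 = Σ lx·mx = 0 + 1.911 + 2.924 + 1.36 + 1.092 + 0.17 = 7.457
R0 > 1, so the population is growing.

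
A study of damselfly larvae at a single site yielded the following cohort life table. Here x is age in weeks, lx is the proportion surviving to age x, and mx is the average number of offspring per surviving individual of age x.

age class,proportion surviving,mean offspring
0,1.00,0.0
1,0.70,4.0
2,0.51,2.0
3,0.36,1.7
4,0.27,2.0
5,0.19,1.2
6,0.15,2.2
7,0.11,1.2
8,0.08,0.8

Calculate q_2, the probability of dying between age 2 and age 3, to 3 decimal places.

q_2 = (l_2 − l_3) / l_2 = (0.51 − 0.36) / 0.51
     = 0.15 / 0.51 = 0.294118… → 0.294

0.294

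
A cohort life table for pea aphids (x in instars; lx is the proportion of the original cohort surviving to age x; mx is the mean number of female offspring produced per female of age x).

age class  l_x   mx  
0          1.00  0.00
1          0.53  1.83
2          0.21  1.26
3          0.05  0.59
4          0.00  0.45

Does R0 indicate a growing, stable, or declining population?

growing

R0 = Σ lx·mx = 0 + 0.9699 + 0.2646 + 0.0295 + 0 = 1.264
R0 > 1, so the population is growing.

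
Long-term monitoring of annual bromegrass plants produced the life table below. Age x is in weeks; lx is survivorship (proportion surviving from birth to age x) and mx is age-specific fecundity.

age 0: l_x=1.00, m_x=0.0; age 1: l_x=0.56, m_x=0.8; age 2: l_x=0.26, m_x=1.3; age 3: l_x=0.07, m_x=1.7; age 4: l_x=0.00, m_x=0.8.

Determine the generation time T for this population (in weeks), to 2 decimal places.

lx·mx: 0, 0.448, 0.338, 0.119, 0 → R0 = 0.905
x·lx·mx: 0, 0.448, 0.676, 0.357, 0 → Σ = 1.481
T = 1.481 / 0.905 = 1.636464… → 1.64

1.64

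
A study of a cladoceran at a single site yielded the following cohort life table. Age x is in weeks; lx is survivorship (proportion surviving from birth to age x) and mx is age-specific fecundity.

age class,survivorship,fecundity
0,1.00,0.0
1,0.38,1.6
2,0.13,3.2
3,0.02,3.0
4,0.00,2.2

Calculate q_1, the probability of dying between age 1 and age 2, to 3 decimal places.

0.658

q_1 = (l_1 − l_2) / l_1 = (0.38 − 0.13) / 0.38
     = 0.25 / 0.38 = 0.657895… → 0.658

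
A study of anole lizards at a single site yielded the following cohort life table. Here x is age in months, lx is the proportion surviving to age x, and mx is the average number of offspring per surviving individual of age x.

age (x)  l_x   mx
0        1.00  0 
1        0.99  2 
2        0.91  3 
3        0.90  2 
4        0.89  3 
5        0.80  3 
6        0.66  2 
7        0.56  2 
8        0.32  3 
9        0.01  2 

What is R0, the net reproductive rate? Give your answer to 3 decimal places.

lx·mx by age: 0, 1.98, 2.73, 1.8, 2.67, 2.4, 1.32, 1.12, 0.96, 0.02
R0 = Σ lx·mx = 15 → 15.000

15.000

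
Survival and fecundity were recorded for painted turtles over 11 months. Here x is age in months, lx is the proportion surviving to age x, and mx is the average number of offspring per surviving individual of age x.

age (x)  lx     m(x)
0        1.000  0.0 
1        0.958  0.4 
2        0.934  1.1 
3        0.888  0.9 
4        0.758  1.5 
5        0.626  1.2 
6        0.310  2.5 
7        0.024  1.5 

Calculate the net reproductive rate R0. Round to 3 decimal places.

4.909

lx·mx by age: 0, 0.3832, 1.0274, 0.7992, 1.137, 0.7512, 0.775, 0.036
R0 = Σ lx·mx = 4.909 → 4.909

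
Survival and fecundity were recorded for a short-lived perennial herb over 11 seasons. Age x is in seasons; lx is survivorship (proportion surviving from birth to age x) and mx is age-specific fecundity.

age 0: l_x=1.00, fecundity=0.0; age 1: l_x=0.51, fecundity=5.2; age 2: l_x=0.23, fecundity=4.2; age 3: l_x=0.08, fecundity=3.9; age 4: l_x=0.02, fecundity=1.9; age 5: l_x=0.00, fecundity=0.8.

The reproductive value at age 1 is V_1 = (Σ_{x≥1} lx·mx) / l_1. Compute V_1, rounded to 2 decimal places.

7.78

lx·mx for x ≥ 1: 2.652, 0.966, 0.312, 0.038, 0 → sum = 3.968
V_1 = 3.968 / l_1 = 3.968 / 0.51 = 7.780392… → 7.78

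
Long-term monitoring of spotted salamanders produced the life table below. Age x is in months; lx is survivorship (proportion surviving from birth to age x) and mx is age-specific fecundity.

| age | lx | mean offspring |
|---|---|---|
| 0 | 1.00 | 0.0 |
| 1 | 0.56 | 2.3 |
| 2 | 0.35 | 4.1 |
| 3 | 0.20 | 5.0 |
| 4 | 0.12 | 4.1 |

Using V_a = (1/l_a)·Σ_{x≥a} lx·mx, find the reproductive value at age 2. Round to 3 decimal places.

8.363

lx·mx for x ≥ 2: 1.435, 1, 0.492 → sum = 2.927
V_2 = 2.927 / l_2 = 2.927 / 0.35 = 8.362857… → 8.363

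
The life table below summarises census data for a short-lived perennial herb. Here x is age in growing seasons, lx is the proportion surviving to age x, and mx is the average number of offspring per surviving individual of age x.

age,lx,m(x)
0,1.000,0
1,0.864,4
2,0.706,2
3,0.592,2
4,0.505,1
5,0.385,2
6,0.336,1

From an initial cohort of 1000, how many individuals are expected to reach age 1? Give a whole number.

Expected survivors = N0 · l_1 = 1000 × 0.864 = 864 → 864

864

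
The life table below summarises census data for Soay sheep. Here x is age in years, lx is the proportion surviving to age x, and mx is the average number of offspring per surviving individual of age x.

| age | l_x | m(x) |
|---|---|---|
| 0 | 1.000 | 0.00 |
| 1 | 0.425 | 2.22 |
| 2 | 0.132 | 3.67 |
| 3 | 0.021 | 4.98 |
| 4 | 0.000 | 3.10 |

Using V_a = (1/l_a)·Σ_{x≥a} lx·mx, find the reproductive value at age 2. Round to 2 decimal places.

lx·mx for x ≥ 2: 0.48444, 0.10458, 0 → sum = 0.58902
V_2 = 0.58902 / l_2 = 0.58902 / 0.132 = 4.462273… → 4.46

4.46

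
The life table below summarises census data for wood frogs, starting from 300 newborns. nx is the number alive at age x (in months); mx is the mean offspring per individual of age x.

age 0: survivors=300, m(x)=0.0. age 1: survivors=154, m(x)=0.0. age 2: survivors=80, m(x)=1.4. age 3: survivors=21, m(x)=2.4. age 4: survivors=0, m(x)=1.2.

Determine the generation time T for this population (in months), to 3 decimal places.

2.310

lx = nx/n0 = nx/300: 1, 0.51333…, 0.26667…, 0.07, 0
lx·mx: 0, 0, 0.373333…, 0.168, 0 → R0 = 0.541333…
x·lx·mx: 0, 0, 0.746667…, 0.504, 0 → Σ = 1.250667…
T = 1.250667… / 0.541333… = 2.310345… → 2.310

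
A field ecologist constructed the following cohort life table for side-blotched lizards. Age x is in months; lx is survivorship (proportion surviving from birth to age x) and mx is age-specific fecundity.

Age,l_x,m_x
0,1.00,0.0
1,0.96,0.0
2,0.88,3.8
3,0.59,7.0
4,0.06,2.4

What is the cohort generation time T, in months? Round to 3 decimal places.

lx·mx: 0, 0, 3.344, 4.13, 0.144 → R0 = 7.618
x·lx·mx: 0, 0, 6.688, 12.39, 0.576 → Σ = 19.654
T = 19.654 / 7.618 = 2.579942… → 2.580

2.580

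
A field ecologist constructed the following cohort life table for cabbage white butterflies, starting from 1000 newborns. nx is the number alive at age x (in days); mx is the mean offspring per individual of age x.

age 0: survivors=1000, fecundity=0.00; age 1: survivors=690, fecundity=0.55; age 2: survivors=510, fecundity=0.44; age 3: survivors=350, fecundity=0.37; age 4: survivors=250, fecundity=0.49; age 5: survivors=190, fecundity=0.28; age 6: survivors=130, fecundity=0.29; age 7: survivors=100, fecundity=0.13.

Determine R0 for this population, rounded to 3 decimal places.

lx = nx/n0 = nx/1000: 1, 0.69, 0.51, 0.35, 0.25, 0.19, 0.13, 0.1
lx·mx by age: 0, 0.3795, 0.2244, 0.1295, 0.1225, 0.0532, 0.0377, 0.013
R0 = Σ lx·mx = 0.9598 → 0.960

0.960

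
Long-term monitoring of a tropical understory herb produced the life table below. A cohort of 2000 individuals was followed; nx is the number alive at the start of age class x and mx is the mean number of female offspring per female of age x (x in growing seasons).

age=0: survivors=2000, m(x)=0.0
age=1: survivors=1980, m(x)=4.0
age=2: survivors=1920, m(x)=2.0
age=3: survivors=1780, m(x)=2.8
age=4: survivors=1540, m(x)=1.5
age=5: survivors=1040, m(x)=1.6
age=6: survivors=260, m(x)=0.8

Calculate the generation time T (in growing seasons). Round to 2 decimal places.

lx = nx/n0 = nx/2000: 1, 0.99, 0.96, 0.89, 0.77, 0.52, 0.13
lx·mx: 0, 3.96, 1.92, 2.492, 1.155, 0.832, 0.104 → R0 = 10.463
x·lx·mx: 0, 3.96, 3.84, 7.476, 4.62, 4.16, 0.624 → Σ = 24.68
T = 24.68 / 10.463 = 2.358788… → 2.36

2.36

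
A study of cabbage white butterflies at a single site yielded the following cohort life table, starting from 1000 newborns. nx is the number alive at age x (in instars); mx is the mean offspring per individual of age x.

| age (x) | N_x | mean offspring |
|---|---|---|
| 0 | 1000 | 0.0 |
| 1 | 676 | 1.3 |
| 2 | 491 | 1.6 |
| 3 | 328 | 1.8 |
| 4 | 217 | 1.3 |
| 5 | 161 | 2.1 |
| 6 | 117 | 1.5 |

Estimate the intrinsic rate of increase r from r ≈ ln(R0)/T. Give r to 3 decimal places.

lx = nx/n0 = nx/1000: 1, 0.676, 0.491, 0.328, 0.217, 0.161, 0.117
R0 = Σ lx·mx = 0 + 0.8788 + 0.7856 + 0.5904 + 0.2821 + 0.3381 + 0.1755 = 3.0505
Σ x·lx·mx = 8.0931; T = 8.0931/3.0505 = 2.65304…
r ≈ ln(R0)/T = ln(3.0505)/2.65304… = 0.42039… → 0.420

0.420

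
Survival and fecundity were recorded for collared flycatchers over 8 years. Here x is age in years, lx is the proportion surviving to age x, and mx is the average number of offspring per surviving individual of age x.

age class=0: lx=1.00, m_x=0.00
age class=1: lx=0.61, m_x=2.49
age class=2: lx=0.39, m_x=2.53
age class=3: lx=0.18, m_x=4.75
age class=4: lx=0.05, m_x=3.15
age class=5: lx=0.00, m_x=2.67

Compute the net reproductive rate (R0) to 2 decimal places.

3.52

lx·mx by age: 0, 1.5189, 0.9867, 0.855, 0.1575, 0
R0 = Σ lx·mx = 3.5181 → 3.52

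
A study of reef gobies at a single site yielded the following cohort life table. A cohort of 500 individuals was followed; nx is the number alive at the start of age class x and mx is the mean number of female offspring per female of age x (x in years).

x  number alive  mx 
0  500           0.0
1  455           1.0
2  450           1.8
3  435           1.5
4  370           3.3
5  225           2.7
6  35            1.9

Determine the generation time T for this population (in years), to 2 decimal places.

lx = nx/n0 = nx/500: 1, 0.91, 0.9, 0.87, 0.74, 0.45, 0.07
lx·mx: 0, 0.91, 1.62, 1.305, 2.442, 1.215, 0.133 → R0 = 7.625
x·lx·mx: 0, 0.91, 3.24, 3.915, 9.768, 6.075, 0.798 → Σ = 24.706
T = 24.706 / 7.625 = 3.240131… → 3.24

3.24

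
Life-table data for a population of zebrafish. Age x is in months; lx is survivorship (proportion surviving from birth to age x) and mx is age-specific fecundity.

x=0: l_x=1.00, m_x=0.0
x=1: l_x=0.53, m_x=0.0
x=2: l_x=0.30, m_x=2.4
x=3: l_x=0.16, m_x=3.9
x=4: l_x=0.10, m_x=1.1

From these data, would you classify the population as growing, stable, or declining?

R0 = Σ lx·mx = 0 + 0 + 0.72 + 0.624 + 0.11 = 1.454
R0 > 1, so the population is growing.

growing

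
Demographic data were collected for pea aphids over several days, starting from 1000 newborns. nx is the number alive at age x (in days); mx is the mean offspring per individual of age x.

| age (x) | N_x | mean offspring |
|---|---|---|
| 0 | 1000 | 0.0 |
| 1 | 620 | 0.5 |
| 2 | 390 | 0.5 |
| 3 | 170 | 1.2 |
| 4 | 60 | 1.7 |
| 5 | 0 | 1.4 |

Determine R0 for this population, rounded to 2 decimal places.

lx = nx/n0 = nx/1000: 1, 0.62, 0.39, 0.17, 0.06, 0
lx·mx by age: 0, 0.31, 0.195, 0.204, 0.102, 0
R0 = Σ lx·mx = 0.811 → 0.81

0.81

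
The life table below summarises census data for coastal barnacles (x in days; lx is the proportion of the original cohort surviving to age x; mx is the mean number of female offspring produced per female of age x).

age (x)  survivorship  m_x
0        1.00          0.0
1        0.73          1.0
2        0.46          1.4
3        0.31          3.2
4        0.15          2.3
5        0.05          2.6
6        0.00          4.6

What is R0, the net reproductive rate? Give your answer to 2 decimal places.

2.84

lx·mx by age: 0, 0.73, 0.644, 0.992, 0.345, 0.13, 0
R0 = Σ lx·mx = 2.841 → 2.84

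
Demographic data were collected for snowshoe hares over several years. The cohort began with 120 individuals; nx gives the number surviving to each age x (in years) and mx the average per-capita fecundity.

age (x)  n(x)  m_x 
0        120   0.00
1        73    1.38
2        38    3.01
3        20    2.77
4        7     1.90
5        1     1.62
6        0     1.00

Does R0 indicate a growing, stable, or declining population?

lx = nx/n0 = nx/120: 1, 0.60833…, 0.31667…, 0.16667…, 0.05833…, 0.00833…, 0
R0 = Σ lx·mx = 0 + 0.8395… + 0.953167… + 0.461667… + 0.110833… + 0.0135… + 0 = 2.378667…
R0 > 1, so the population is growing.

growing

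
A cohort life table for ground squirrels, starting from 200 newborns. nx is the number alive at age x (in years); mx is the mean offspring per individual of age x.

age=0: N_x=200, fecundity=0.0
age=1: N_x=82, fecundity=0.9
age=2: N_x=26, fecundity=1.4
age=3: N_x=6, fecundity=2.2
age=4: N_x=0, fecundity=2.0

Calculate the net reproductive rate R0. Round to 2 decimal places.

0.62

lx = nx/n0 = nx/200: 1, 0.41, 0.13, 0.03, 0
lx·mx by age: 0, 0.369, 0.182, 0.066, 0
R0 = Σ lx·mx = 0.617 → 0.62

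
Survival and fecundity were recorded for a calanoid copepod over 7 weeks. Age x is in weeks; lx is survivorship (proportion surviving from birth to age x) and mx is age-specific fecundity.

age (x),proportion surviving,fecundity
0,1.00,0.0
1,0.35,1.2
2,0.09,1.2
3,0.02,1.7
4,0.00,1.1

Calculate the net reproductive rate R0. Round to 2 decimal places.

0.56

lx·mx by age: 0, 0.42, 0.108, 0.034, 0
R0 = Σ lx·mx = 0.562 → 0.56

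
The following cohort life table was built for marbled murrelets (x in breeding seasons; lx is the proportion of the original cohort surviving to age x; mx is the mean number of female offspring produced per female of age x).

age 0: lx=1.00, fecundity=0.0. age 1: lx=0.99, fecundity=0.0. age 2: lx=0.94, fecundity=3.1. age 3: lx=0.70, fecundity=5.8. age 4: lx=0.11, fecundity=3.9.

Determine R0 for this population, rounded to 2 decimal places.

7.40

lx·mx by age: 0, 0, 2.914, 4.06, 0.429
R0 = Σ lx·mx = 7.403 → 7.40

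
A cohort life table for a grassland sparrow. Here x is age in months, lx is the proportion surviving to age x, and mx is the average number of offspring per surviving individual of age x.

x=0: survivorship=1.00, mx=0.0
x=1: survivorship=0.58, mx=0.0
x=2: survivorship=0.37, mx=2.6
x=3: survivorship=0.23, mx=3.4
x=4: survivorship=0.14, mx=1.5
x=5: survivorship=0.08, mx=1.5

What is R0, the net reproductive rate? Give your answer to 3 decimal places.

lx·mx by age: 0, 0, 0.962, 0.782, 0.21, 0.12
R0 = Σ lx·mx = 2.074 → 2.074

2.074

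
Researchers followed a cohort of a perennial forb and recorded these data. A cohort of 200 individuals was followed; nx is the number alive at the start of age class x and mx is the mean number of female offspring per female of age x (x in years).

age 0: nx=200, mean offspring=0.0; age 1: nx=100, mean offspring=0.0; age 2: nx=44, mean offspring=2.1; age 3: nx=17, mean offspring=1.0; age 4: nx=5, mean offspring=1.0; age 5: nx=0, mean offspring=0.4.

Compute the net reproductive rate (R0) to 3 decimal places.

0.572

lx = nx/n0 = nx/200: 1, 0.5, 0.22, 0.085, 0.025, 0
lx·mx by age: 0, 0, 0.462, 0.085, 0.025, 0
R0 = Σ lx·mx = 0.572 → 0.572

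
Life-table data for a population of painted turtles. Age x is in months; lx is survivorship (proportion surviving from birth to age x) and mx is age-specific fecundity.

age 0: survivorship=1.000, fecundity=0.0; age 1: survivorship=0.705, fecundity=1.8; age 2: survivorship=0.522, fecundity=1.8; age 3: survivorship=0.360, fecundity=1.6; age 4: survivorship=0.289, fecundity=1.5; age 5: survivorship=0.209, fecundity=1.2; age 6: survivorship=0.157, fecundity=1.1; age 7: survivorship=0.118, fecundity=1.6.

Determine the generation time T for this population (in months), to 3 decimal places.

lx·mx: 0, 1.269, 0.9396, 0.576, 0.4335, 0.2508, 0.1727, 0.1888 → R0 = 3.8304
x·lx·mx: 0, 1.269, 1.8792, 1.728, 1.734, 1.254, 1.0362, 1.3216 → Σ = 10.222
T = 10.222 / 3.8304 = 2.668651… → 2.669

2.669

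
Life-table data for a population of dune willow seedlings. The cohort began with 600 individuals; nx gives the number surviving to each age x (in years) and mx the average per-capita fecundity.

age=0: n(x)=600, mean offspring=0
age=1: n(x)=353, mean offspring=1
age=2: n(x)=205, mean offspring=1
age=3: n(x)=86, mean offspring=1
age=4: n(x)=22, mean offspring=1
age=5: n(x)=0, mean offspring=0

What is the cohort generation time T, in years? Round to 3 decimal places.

1.665

lx = nx/n0 = nx/600: 1, 0.58833…, 0.34167…, 0.14333…, 0.03667…, 0
lx·mx: 0, 0.588333…, 0.341667…, 0.143333…, 0.036667…, 0 → R0 = 1.11…
x·lx·mx: 0, 0.588333…, 0.683333…, 0.43…, 0.146667…, 0 → Σ = 1.848333…
T = 1.848333… / 1.11… = 1.665165… → 1.665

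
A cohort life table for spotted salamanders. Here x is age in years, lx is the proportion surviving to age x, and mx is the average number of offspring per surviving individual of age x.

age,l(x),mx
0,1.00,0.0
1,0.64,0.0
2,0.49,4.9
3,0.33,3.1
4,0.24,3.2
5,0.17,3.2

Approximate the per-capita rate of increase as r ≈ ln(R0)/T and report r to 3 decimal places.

R0 = Σ lx·mx = 0 + 0 + 2.401 + 1.023 + 0.768 + 0.544 = 4.736
Σ x·lx·mx = 13.663; T = 13.663/4.736 = 2.88492…
r ≈ ln(R0)/T = ln(4.736)/2.88492… = 0.53908… → 0.539

0.539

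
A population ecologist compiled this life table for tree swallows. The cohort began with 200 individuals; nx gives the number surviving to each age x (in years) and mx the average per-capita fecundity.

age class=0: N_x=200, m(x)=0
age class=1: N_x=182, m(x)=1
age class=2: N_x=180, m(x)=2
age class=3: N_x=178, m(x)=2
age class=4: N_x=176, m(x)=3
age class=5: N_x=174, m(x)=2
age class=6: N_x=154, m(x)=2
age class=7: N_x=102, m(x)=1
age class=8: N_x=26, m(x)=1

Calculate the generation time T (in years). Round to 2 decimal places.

lx = nx/n0 = nx/200: 1, 0.91, 0.9, 0.89, 0.88, 0.87, 0.77, 0.51, 0.13
lx·mx: 0, 0.91, 1.8, 1.78, 2.64, 1.74, 1.54, 0.51, 0.13 → R0 = 11.05
x·lx·mx: 0, 0.91, 3.6, 5.34, 10.56, 8.7, 9.24, 3.57, 1.04 → Σ = 42.96
T = 42.96 / 11.05 = 3.887783… → 3.89

3.89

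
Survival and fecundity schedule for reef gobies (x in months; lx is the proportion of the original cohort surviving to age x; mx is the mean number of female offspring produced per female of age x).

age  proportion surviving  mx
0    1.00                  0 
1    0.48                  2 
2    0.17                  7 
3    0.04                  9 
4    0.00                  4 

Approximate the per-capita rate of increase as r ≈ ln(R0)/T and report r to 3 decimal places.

R0 = Σ lx·mx = 0 + 0.96 + 1.19 + 0.36 + 0 = 2.51
Σ x·lx·mx = 4.42; T = 4.42/2.51 = 1.76096…
r ≈ ln(R0)/T = ln(2.51)/1.76096… = 0.5226… → 0.523

0.523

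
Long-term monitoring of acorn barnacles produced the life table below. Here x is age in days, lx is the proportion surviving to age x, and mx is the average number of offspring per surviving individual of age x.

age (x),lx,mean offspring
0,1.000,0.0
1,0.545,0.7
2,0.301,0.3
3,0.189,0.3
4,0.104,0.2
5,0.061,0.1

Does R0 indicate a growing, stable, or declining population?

R0 = Σ lx·mx = 0 + 0.3815 + 0.0903 + 0.0567 + 0.0208 + 0.0061 = 0.5554
R0 < 1, so the population is declining.

declining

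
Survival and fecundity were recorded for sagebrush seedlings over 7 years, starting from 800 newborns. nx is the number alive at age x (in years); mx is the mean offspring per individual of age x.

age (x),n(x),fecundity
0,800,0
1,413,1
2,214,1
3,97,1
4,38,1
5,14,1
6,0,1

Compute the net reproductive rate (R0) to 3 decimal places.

lx = nx/n0 = nx/800: 1, 0.51625, 0.2675, 0.12125, 0.0475, 0.0175, 0
lx·mx by age: 0, 0.51625, 0.2675, 0.12125, 0.0475, 0.0175, 0
R0 = Σ lx·mx = 0.97 → 0.970

0.970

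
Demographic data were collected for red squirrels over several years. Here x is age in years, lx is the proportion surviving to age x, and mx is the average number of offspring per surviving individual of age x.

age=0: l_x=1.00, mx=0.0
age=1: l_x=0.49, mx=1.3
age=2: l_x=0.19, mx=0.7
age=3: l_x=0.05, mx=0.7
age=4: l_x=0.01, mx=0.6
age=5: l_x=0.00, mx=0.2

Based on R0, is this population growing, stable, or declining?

declining

R0 = Σ lx·mx = 0 + 0.637 + 0.133 + 0.035 + 0.006 + 0 = 0.811
R0 < 1, so the population is declining.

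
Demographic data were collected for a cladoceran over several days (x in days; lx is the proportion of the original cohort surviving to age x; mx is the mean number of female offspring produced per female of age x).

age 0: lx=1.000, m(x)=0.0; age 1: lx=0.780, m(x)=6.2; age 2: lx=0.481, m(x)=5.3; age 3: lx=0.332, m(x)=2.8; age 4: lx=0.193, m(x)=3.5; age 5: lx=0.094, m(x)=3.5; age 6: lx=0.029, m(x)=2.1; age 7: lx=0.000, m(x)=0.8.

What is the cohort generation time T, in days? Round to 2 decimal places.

1.86

lx·mx: 0, 4.836, 2.5493, 0.9296, 0.6755, 0.329, 0.0609, 0 → R0 = 9.3803
x·lx·mx: 0, 4.836, 5.0986, 2.7888, 2.702, 1.645, 0.3654, 0 → Σ = 17.4358
T = 17.4358 / 9.3803 = 1.858768… → 1.86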